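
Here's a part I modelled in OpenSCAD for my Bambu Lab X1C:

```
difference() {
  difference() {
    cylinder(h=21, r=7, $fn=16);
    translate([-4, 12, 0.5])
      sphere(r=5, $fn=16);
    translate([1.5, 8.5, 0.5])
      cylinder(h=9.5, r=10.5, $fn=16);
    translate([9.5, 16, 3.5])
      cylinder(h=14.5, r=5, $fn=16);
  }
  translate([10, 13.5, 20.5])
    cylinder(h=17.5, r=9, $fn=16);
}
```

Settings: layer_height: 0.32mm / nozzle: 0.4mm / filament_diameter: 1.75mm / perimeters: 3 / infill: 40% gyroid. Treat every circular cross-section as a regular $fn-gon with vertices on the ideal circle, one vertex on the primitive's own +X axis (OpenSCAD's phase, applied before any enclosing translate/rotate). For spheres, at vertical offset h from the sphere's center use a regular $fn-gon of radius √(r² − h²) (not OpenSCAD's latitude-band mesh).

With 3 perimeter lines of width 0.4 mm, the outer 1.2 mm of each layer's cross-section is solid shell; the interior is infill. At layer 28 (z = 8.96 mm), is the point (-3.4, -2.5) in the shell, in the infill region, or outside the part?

At z = 8.96 mm: the r=7 cylinder contributes a regular 16-gon of circumradius 7; the sphere at (-4, 12) is not intersected at this z (|z−center|=8.460 > r=5); the r=10.5 cylinder at (1.5, 8.5) contributes a regular 16-gon of circumradius 10.5; the cylinder at (9.5, 16): section is a regular 16-gon, circumradius r=5; Subtracting the remaining from the first: starting from the r=7 cylinder, the r=10.5 cylinder at (1.5, 8.5) partially overlaps it — only the 87.65 mm² overlap (of its 337.53 mm²) is removed, clipping the outline; the r=5 cylinder at (9.5, 16) misses the remaining region (no effect) — 1 connected region; the cylinder at (10, 13.5) is not intersected at this z (z outside [20.5, 38]); After the difference (first − rest): none of the subtracted shapes is present at this height, so the result so far is unchanged — 1 connected region. Overall, the cross-section is a single solid region. The nearest boundary edge runs (-5.92, 1.08)→(-2.52, -1.20); distance from the point to it = 1.57 mm. The point is inside the cross-section and 1.57 mm from the nearest boundary — more than the 1.2 mm shell width (3 × 0.4), so it's in the infill interior.

infill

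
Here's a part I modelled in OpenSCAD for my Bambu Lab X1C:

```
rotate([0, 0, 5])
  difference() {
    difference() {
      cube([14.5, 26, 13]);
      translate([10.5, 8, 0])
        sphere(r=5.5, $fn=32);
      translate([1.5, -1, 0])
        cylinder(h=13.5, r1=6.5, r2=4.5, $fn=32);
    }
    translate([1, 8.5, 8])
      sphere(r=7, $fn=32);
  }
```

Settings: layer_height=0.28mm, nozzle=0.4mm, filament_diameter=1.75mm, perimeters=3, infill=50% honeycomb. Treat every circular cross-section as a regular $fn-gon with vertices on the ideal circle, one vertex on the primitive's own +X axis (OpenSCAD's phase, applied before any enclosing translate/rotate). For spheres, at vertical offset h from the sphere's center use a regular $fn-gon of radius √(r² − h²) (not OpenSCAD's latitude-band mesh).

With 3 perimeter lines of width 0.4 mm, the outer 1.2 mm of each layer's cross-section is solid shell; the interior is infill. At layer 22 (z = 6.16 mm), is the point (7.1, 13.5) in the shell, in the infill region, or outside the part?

infill

At z = 6.16 mm: the cube is present — its section is the full 14.5×26 rectangle; the sphere at (10.5, 8) does not reach this height (|z−center|=6.160 > r=5.5); the cone at (1.5, -1) (r1=6.5→r2=4.5) has section circumradius 5.587 here — a regular 32-gon; After the difference (first − rest): starting from the 14.5×26 cube, the cone at (1.5, -1) partially overlaps it — only the 25.58 mm² overlap (of its 97.45 mm²) is removed, clipping the outline — 1 connected region; the sphere at (1, 8.5): section is a regular 32-gon, circumradius = √(r²−h²) = √(7²−1.84²) = 6.754; Taking the first minus the rest: starting from the result so far, the r=7 sphere at (1, 8.5) partially overlaps it — only the 73.76 mm² overlap (of its 142.38 mm²) is removed, clipping the outline — 1 connected region; (rotated 5° about Z; rotation is an isometry so areas/perimeters/island counts are preserved). Overall, the cross-section is a single solid region. Undo the 5° rotation: the query point maps to (8.250, 12.830) in the un-rotated model frame. The nearest boundary edge runs (7.24, 11.08)→(6.62, 12.25); distance from the point to it = 1.71 mm. The point is inside the cross-section and 1.71 mm from the nearest boundary — more than the 1.2 mm shell width (3 × 0.4), so it's in the infill interior.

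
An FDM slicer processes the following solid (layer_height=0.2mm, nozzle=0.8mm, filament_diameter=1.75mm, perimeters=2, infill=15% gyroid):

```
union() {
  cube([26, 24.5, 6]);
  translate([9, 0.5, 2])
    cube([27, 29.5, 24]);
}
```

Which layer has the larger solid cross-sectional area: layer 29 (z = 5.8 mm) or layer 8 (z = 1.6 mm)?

layer 29 (z = 5.8 mm)

Layer 29 (z = 5.8): the 26×24.5 cube contributes its full rectangle (area 637.00 mm²); the 27×29.5 cube at (9, 0.5) contributes its full rectangle (area 796.50 mm²); Combining (union): the regions partially overlap — summed areas 1433.50 mm² minus the doubly-counted overlap 408.00 mm² gives 1025.50 mm² — area = 1025.50 mm². So its area = 1025.50 mm². Layer 8 (z = 1.6): the 26×24.5 cube contributes its full rectangle (area 637.00 mm²); the cube at (9, 0.5) is not intersected at this z (z outside [2, 26]); Merging all regions: only the 26×24.5 cube is present, so the union is just that shape — area = 637.00 mm². So its area = 637.00 mm². Layer 29 is larger (1025.50 vs 637.00 mm²).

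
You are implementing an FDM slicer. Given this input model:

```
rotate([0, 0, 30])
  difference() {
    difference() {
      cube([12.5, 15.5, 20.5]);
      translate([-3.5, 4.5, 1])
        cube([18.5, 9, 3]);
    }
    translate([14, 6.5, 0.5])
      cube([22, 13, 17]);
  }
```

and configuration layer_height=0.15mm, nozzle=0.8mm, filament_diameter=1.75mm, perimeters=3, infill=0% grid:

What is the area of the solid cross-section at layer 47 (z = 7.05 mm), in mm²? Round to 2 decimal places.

At z = 7.05 mm: the cube is present — its section is the full 12.5×15.5 rectangle (area 193.75 mm²); the cube at (-3.5, 4.5) does not reach this height (z outside [1, 4]); After the difference (first − rest): none of the subtracted shapes is present at this height, so the 12.5×15.5 cube is unchanged — area = 193.75 mm²; the cube at (14, 6.5) (footprint 22×13) is included at this height (area 286.00 mm²); After the difference (first − rest): starting from the result so far (193.75 mm²), the 22×13 cube at (14, 6.5) misses the remaining region (no effect) — area = 193.75 mm²; (whole slice rotated 30° about Z — lengths, areas and connectivity unchanged). Overall, the cross-section is a single solid region. Net area = 193.75 mm².

193.75 mm²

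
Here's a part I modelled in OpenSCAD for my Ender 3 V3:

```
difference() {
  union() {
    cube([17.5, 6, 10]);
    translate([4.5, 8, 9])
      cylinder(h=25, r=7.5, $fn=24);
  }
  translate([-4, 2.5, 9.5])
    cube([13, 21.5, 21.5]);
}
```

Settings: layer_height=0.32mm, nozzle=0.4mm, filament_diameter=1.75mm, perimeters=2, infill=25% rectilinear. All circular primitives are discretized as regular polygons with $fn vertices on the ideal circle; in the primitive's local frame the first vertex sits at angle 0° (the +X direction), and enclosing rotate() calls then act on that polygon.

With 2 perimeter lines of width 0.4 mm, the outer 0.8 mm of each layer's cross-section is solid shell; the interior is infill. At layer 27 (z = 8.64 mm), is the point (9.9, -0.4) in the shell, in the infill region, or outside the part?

At z = 8.64 mm: the cube is present — its section is the full 17.5×6 rectangle; the cylinder at (4.5, 8) does not reach this height (z outside [9, 34]); Merging all regions: only the 17.5×6 cube is present, so the union is just that shape — 1 connected region; the cube at (-4, 2.5) is absent (z outside [9.5, 31]); Taking the first minus the rest: none of the subtracted shapes is present at this height, so that combined region is unchanged — 1 connected region. Overall, the cross-section is a single solid region. The nearest boundary edge runs (0.00, 0.00)→(17.50, 0.00); distance from the point to it = 0.40 mm. The point is not inside any of the regions above, so it lies outside the cross-section (0.40 mm from the nearest boundary).

outside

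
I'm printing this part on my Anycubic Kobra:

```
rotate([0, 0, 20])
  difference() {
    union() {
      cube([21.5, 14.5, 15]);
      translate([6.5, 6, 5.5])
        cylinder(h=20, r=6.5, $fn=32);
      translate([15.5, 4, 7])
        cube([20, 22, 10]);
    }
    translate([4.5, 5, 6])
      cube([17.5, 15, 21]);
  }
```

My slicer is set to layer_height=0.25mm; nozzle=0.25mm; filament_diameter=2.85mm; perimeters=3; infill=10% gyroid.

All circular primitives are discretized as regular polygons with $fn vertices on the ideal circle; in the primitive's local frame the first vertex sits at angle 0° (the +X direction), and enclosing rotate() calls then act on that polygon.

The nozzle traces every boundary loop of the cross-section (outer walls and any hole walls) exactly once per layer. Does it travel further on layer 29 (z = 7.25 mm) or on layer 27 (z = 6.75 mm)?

layer 29 (z = 7.25 mm)

Layer 29 (z = 7.25): the cube (footprint 21.5×14.5) is included at this height (perimeter 72.00 mm); the r=6.5 cylinder at (6.5, 6) gives a regular 32-gon of circumradius 6.5 (constant along its height) (perimeter = 2·32·6.500·sin(180°/32) = 40.78 mm); the cube at (15.5, 4) is present — its section is the full 20×22 rectangle (perimeter 84.00 mm); Taking the union: the regions partially overlap (shared area 193.31 mm²), so the edge portions inside another operand are dropped and the merged outline is re-measured after clipping — boundary = 123.12 mm; the cube at (4.5, 5) (footprint 17.5×15) is included at this height (perimeter 65.00 mm); After the difference (first − rest): starting from that combined region, the 17.5×15 cube at (4.5, 5) partially overlaps it — only the 202.00 mm² overlap (of its 262.50 mm²) is removed, clipping the outline — boundary = 155.12 mm; (rotated 20° about Z; rotation is an isometry so areas/perimeters/island counts are preserved). So its perimeter = 155.12 mm. Layer 27 (z = 6.75): the 21.5×14.5 cube contributes its full rectangle (perimeter 72.00 mm); the r=6.5 cylinder at (6.5, 6) contributes a regular 32-gon of circumradius 6.5 (perimeter = 2·32·6.500·sin(180°/32) = 40.78 mm); the cube at (15.5, 4) is not intersected at this z (z outside [7, 17]); Combining (union): the regions partially overlap (shared area 130.31 mm²), so the edge portions inside another operand are dropped and the merged outline is re-measured after clipping — boundary = 72.12 mm; the 17.5×15 cube at (4.5, 5) contributes its full rectangle (perimeter 65.00 mm); After the difference (first − rest): starting from that combined region, the 17.5×15 cube at (4.5, 5) partially overlaps it — only the 161.50 mm² overlap (of its 262.50 mm²) is removed, clipping the outline — boundary = 72.12 mm; (whole slice rotated 20° about Z — lengths, areas and connectivity unchanged). So its perimeter = 72.12 mm. Layer 29 is larger (155.12 vs 72.12 mm).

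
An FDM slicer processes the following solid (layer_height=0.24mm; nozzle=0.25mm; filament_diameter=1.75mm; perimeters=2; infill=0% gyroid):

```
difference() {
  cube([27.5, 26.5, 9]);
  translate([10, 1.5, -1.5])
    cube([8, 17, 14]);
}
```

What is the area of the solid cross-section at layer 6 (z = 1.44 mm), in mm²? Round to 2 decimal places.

592.75 mm²

At z = 1.44 mm: the cube (footprint 27.5×26.5) is included at this height (area 728.75 mm²); the cube at (10, 1.5) (footprint 8×17) is included at this height (area 136.00 mm²); After the difference (first − rest): starting from the 27.5×26.5 cube (728.75 mm²), the 8×17 cube at (10, 1.5) lies wholly inside it (removes its full 136.00 mm² and its 50.00 mm outline becomes a hole wall) — area = 592.75 mm². Overall, the cross-section is one region with 1 hole. Net area = 592.75 mm².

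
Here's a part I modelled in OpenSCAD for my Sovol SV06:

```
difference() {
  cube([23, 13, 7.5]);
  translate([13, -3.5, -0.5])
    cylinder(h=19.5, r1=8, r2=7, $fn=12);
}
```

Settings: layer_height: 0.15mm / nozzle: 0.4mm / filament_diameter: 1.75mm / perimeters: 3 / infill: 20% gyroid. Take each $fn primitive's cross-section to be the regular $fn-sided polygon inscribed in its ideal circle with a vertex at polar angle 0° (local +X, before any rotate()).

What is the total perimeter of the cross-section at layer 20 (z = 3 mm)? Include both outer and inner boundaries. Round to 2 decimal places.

At z = 3 mm: the cube (footprint 23×13) is included at this height (perimeter 72.00 mm); the cone at (13, -3.5) (r1=8→r2=7) has section circumradius 7.821 here — a regular 12-gon (perimeter = 2·12·7.821·sin(180°/12) = 48.58 mm); Subtracting the remaining from the first: starting from the 23×13 cube, the cone at (13, -3.5) partially overlaps it — only the 40.28 mm² overlap (of its 183.48 mm²) is removed, clipping the outline — boundary = 75.28 mm. Overall, the cross-section is a single solid region. Total boundary length (outer) = 75.28 mm.

75.28 mm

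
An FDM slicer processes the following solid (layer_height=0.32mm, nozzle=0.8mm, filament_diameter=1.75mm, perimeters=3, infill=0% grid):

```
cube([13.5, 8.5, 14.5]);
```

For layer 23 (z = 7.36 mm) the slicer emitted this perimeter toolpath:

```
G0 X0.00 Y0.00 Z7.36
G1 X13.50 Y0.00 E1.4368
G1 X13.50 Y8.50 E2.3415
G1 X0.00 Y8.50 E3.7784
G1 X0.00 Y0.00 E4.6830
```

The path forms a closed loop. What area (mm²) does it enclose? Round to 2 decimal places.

114.75 mm²

Apply the shoelace formula to the sequence of (X, Y) vertices; enclosed area = 114.75 mm².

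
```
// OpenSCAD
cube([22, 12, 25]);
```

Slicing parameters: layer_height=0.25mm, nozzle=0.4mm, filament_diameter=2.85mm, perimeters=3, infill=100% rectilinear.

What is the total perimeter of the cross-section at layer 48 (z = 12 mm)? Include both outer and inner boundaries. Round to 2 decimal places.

At z = 12 mm: the 22×12 cube contributes its full rectangle (perimeter 68.00 mm). Overall, the cross-section is a single solid region. Total boundary length (outer) = 68.00 mm.

68.00 mm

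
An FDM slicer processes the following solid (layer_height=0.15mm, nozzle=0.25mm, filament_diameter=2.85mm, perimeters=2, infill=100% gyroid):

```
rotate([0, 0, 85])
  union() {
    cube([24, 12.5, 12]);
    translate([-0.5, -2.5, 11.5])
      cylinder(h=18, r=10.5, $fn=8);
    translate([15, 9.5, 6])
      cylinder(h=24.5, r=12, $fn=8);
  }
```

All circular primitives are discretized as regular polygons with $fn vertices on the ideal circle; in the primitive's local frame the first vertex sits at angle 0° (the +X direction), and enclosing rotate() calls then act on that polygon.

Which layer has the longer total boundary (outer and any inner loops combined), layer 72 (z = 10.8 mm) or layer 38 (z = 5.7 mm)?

Layer 72 (z = 10.8): the cube (footprint 24×12.5) is included at this height (perimeter 73.00 mm); the cylinder at (-0.5, -2.5) does not reach this height (z outside [11.5, 29.5]); the r=12 cylinder at (15, 9.5) contributes a regular 8-gon of circumradius 12 (perimeter = 2·8·12.000·sin(180°/8) = 73.48 mm); Combining (union): the regions partially overlap (shared area 238.83 mm²), so the edge portions inside another operand are dropped and the merged outline is re-measured after clipping — boundary = 85.32 mm; (rotated 85° about Z; rotation is an isometry so areas/perimeters/island counts are preserved). So its perimeter = 85.32 mm. Layer 38 (z = 5.7): the cube (footprint 24×12.5) is included at this height (perimeter 73.00 mm); the cylinder at (-0.5, -2.5) is absent (z outside [11.5, 29.5]); the cylinder at (15, 9.5) is not intersected at this z (z outside [6, 30.5]); Taking the union: only the 24×12.5 cube is present, so the union is just that shape — boundary = 73.00 mm; (whole slice rotated 85° about Z — lengths, areas and connectivity unchanged). So its perimeter = 73.00 mm. Layer 72 is larger (85.32 vs 73.00 mm).

layer 72 (z = 10.8 mm)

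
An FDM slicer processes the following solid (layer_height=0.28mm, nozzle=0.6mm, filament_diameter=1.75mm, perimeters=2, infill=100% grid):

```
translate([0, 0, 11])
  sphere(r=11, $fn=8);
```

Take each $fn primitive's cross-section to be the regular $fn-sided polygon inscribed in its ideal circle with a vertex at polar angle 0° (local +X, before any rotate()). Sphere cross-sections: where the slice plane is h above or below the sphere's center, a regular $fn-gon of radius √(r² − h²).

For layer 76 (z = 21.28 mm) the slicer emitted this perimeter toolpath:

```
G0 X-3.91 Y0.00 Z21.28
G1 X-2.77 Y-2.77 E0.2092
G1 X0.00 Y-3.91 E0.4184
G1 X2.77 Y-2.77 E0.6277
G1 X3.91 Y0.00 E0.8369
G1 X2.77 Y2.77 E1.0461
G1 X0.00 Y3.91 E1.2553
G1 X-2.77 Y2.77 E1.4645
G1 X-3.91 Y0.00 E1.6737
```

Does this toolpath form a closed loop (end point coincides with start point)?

yes

Start point (G0): (-3.91, 0.00). End point (last G1): the path returns to the start — closed.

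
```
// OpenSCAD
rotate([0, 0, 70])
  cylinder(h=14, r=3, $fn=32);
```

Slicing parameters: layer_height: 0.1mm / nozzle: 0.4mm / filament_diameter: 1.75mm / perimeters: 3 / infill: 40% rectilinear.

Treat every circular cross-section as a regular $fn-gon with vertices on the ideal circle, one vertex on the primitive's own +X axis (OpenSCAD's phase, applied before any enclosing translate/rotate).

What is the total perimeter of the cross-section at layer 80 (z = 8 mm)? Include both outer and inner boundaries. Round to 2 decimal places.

18.82 mm

At z = 8 mm: the r=3 cylinder gives a regular 32-gon of circumradius 3 (constant along its height) (perimeter = 2·32·3.000·sin(180°/32) = 18.82 mm); (rotated 70° about Z; rotation is an isometry so areas/perimeters/island counts are preserved). Overall, the cross-section is a single solid region. Total boundary length (outer) = 18.82 mm.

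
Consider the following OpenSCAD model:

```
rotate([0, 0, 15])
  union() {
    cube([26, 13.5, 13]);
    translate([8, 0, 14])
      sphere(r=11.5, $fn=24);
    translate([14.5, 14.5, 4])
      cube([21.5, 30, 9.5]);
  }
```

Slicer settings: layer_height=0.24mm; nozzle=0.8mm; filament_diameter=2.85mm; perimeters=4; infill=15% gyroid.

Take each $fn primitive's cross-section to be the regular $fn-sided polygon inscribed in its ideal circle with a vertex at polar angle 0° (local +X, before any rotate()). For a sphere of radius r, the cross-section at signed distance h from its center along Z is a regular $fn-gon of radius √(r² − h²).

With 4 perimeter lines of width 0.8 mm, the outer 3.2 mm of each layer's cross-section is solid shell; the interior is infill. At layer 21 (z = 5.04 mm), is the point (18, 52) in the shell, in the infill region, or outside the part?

At z = 5.04 mm: the cube is present — its section is the full 26×13.5 rectangle; the r=11.5 sphere at (8, 0) slices to a regular 24-gon of circumradius 7.209 (√(r²−h²) with h=8.96 from center); the cube at (14.5, 14.5) (footprint 21.5×30) is included at this height; Combining (union): the regions partially overlap (shared area 80.70 mm²), so overlapping operands fuse into one piece — 2 connected regions; (rotated 15° about Z; rotation is an isometry so areas/perimeters/island counts are preserved). Overall, the cross-section has 2 separate islands. Undo the 15° rotation: the query point maps to (30.845, 45.569) in the un-rotated model frame. The nearest boundary edge runs (14.50, 44.50)→(36.00, 44.50); distance from the point to it = 1.07 mm. The point is not inside any of the regions above, so it lies outside the cross-section (1.07 mm from the nearest boundary).

outside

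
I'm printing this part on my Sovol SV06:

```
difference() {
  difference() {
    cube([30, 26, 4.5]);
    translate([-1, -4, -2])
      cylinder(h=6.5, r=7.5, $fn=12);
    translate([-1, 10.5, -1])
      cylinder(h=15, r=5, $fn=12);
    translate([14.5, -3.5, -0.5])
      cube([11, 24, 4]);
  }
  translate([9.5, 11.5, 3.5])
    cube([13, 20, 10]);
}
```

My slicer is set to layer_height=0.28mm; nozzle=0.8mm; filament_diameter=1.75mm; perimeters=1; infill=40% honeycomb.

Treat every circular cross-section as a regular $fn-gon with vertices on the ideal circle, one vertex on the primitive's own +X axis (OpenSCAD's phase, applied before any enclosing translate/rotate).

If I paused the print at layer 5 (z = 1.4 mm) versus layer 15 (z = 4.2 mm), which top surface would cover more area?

layer 15 (z = 4.2 mm)

Layer 5 (z = 1.4): the cube (footprint 30×26) is included at this height (area 780.00 mm²); the r=7.5 cylinder at (-1, -4) contributes a regular 12-gon of circumradius 7.5 (area = (12/2)·7.500²·sin(360°/12) = 168.75 mm²); the cylinder at (-1, 10.5): section is a regular 12-gon, circumradius r=5 (area = (12/2)·5.000²·sin(360°/12) = 75.00 mm²); the cube at (14.5, -3.5) (footprint 11×24) is included at this height (area 264.00 mm²); Subtracting the remaining from the first: starting from the 30×26 cube (780.00 mm²), the r=7.5 cylinder at (-1, -4) partially overlaps it — only the 10.99 mm² overlap (of its 168.75 mm²) is removed, clipping the outline; the r=5 cylinder at (-1, 10.5) partially overlaps it — only the 27.77 mm² overlap (of its 75.00 mm²) is removed, clipping the outline; the 11×24 cube at (14.5, -3.5) partially overlaps it — only the 225.50 mm² overlap (of its 264.00 mm²) is removed, clipping the outline — area = 515.74 mm²; the cube at (9.5, 11.5) does not reach this height (z outside [3.5, 13.5]); After the difference (first − rest): none of the subtracted shapes is present at this height, so that combined region is unchanged — area = 515.74 mm². So its area = 515.74 mm². Layer 15 (z = 4.2): the 30×26 cube contributes its full rectangle (area 780.00 mm²); the cylinder at (-1, -4): section is a regular 12-gon, circumradius r=7.5 (area = (12/2)·7.500²·sin(360°/12) = 168.75 mm²); the cylinder at (-1, 10.5): section is a regular 12-gon, circumradius r=5 (area = (12/2)·5.000²·sin(360°/12) = 75.00 mm²); the cube at (14.5, -3.5) does not reach this height (z outside [-0.5, 3.5]); After the difference (first − rest): starting from the 30×26 cube (780.00 mm²), the r=7.5 cylinder at (-1, -4) partially overlaps it — only the 10.99 mm² overlap (of its 168.75 mm²) is removed, clipping the outline; the r=5 cylinder at (-1, 10.5) partially overlaps it — only the 27.77 mm² overlap (of its 75.00 mm²) is removed, clipping the outline — area = 741.24 mm²; the cube at (9.5, 11.5) (footprint 13×20) is included at this height (area 260.00 mm²); Taking the first minus the rest: starting from the result so far (741.24 mm²), the 13×20 cube at (9.5, 11.5) partially overlaps it — only the 188.50 mm² overlap (of its 260.00 mm²) is removed, clipping the outline — area = 552.74 mm². So its area = 552.74 mm². Layer 15 is larger (552.74 vs 515.74 mm²).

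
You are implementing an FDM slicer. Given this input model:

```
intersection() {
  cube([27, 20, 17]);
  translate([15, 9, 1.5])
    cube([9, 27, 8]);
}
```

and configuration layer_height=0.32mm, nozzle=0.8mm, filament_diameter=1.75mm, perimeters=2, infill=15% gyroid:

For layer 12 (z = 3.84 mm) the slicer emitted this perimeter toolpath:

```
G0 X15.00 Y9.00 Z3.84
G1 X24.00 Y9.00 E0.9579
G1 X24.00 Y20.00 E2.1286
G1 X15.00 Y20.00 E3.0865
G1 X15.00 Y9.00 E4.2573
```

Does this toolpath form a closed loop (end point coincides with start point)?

yes

Start point (G0): (15.00, 9.00). End point (last G1): the path returns to the start — closed.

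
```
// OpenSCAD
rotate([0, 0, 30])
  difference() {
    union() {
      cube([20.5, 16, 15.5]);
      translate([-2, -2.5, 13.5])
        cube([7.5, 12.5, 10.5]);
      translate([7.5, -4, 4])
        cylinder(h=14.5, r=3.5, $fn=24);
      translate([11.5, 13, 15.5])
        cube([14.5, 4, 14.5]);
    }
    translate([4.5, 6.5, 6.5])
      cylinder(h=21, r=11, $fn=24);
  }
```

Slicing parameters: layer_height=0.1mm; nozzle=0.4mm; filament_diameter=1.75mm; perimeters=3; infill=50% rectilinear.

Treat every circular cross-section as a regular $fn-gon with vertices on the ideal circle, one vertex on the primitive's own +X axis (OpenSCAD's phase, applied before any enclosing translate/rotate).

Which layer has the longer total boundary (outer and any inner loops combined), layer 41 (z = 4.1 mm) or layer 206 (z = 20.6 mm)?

Layer 41 (z = 4.1): the cube (footprint 20.5×16) is included at this height (perimeter 73.00 mm); the cube at (-2, -2.5) is absent (z outside [13.5, 24]); the r=3.5 cylinder at (7.5, -4) contributes a regular 24-gon of circumradius 3.5 (perimeter = 2·24·3.500·sin(180°/24) = 21.93 mm); the cube at (11.5, 13) is absent (z outside [15.5, 30]); Merging all regions: the 2 present regions are separate (no shared area or edge), so areas and boundary lengths simply add and each stays a separate island — boundary = 94.93 mm; the cylinder at (4.5, 6.5) does not reach this height (z outside [6.5, 27.5]); After the difference (first − rest): none of the subtracted shapes is present at this height, so the result so far is unchanged — boundary = 94.93 mm; (whole slice rotated 30° about Z — lengths, areas and connectivity unchanged). So its perimeter = 94.93 mm. Layer 206 (z = 20.6): the cube does not reach this height (z outside [0, 15.5]); the 7.5×12.5 cube at (-2, -2.5) contributes its full rectangle (perimeter 40.00 mm); the cylinder at (7.5, -4) is not intersected at this z (z outside [4, 18.5]); the 14.5×4 cube at (11.5, 13) contributes its full rectangle (perimeter 37.00 mm); Combining (union): the 2 present regions are separate (no shared area or edge), so areas and boundary lengths simply add and each stays a separate island — boundary = 77.00 mm; the r=11 cylinder at (4.5, 6.5) contributes a regular 24-gon of circumradius 11 (perimeter = 2·24·11.000·sin(180°/24) = 68.92 mm); Subtracting the remaining from the first: starting from the result so far, the r=11 cylinder at (4.5, 6.5) partially overlaps it — only the 95.57 mm² overlap (of its 375.81 mm²) is removed, clipping the outline — boundary = 36.91 mm; (whole slice rotated 30° about Z — lengths, areas and connectivity unchanged). So its perimeter = 36.91 mm. Layer 41 is larger (94.93 vs 36.91 mm).

layer 41 (z = 4.1 mm)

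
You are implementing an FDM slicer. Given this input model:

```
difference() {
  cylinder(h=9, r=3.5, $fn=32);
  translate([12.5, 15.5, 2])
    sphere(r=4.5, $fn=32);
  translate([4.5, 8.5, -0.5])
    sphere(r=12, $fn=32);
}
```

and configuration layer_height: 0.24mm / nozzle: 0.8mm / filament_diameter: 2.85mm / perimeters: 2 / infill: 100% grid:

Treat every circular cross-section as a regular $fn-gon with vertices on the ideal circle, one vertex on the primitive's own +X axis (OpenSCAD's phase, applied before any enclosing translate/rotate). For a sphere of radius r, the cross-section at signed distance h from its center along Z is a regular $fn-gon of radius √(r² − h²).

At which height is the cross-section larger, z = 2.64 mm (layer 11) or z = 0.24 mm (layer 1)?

Layer 11 (z = 2.64): the cylinder: section is a regular 32-gon, circumradius r=3.5 (area = (32/2)·3.500²·sin(360°/32) = 38.24 mm²); the sphere at (12.5, 15.5): section is a regular 32-gon, circumradius = √(r²−h²) = √(4.5²−0.64²) = 4.454 (area = (32/2)·4.454²·sin(360°/32) = 61.93 mm²); the sphere at (4.5, 8.5): section is a regular 32-gon, circumradius = √(r²−h²) = √(12²−3.14²) = 11.582 (area = (32/2)·11.582²·sin(360°/32) = 418.71 mm²); Subtracting the remaining from the first: starting from the r=3.5 cylinder (38.24 mm²), the r=4.5 sphere at (12.5, 15.5) misses the remaining region (no effect); the r=12 sphere at (4.5, 8.5) partially overlaps it — only the 31.02 mm² overlap (of its 418.71 mm²) is removed, clipping the outline — area = 7.22 mm². So its area = 7.22 mm². Layer 1 (z = 0.24): the r=3.5 cylinder gives a regular 32-gon of circumradius 3.5 (constant along its height) (area = (32/2)·3.500²·sin(360°/32) = 38.24 mm²); the r=4.5 sphere at (12.5, 15.5) contributes a regular 32-gon of circumradius √(4.5²−1.76²) = 4.142 (area = (32/2)·4.142²·sin(360°/32) = 53.54 mm²); the r=12 sphere at (4.5, 8.5) slices to a regular 32-gon of circumradius 11.977 (√(r²−h²) with h=0.74 from center) (area = (32/2)·11.977²·sin(360°/32) = 447.78 mm²); Taking the first minus the rest: starting from the r=3.5 cylinder (38.24 mm²), the r=4.5 sphere at (12.5, 15.5) misses the remaining region (no effect); the r=12 sphere at (4.5, 8.5) partially overlaps it — only the 33.43 mm² overlap (of its 447.78 mm²) is removed, clipping the outline — area = 4.81 mm². So its area = 4.81 mm². Layer 11 is larger (7.22 vs 4.81 mm²).

layer 11 (z = 2.64 mm)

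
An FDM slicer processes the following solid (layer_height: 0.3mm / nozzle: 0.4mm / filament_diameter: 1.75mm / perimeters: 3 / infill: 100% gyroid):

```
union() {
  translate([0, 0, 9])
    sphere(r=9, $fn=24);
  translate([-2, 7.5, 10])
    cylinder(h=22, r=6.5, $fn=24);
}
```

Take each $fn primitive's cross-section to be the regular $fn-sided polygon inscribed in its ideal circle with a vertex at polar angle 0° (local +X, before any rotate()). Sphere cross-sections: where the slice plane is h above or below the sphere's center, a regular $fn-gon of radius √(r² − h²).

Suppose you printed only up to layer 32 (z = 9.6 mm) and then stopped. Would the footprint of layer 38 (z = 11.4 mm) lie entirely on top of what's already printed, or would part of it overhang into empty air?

Compare the two slices. At z = 9.6: the r=9 sphere contributes a regular 24-gon of circumradius √(9²−0.6²) = 8.980 (area = (24/2)·8.980²·sin(360°/24) = 250.45 mm²); the cylinder at (-2, 7.5) does not reach this height (z outside [10, 32]); Combining (union): only the r=9 sphere is present, so the union is just that shape — area = 250.45 mm². At z = 11.4: the r=9 sphere slices to a regular 24-gon of circumradius 8.674 (√(r²−h²) with h=2.4 from center) (area = (24/2)·8.674²·sin(360°/24) = 233.68 mm²); the cylinder at (-2, 7.5): section is a regular 24-gon, circumradius r=6.5 (area = (24/2)·6.500²·sin(360°/24) = 131.22 mm²); Merging all regions: the regions partially overlap — summed areas 364.90 mm² minus the doubly-counted overlap 65.57 mm² gives 299.34 mm² — area = 299.34 mm². Checking containment: at z = 11.4 the cross-section extends beyond the z = 9.6 cross-section by about 61.42 mm².

part overhangs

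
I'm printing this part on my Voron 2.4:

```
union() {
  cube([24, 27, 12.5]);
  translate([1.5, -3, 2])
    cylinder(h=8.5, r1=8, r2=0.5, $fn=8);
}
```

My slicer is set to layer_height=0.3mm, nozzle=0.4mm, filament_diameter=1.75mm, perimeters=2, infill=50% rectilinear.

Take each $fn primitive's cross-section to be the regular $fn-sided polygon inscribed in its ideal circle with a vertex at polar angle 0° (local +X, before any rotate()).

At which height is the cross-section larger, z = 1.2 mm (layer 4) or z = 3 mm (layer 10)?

Layer 4 (z = 1.2): the 24×27 cube contributes its full rectangle (area 648.00 mm²); the cone at (1.5, -3) does not reach this height (z outside [2, 10.5]); Combining (union): only the 24×27 cube is present, so the union is just that shape — area = 648.00 mm². So its area = 648.00 mm². Layer 10 (z = 3): the cube (footprint 24×27) is included at this height (area 648.00 mm²); the cone at (1.5, -3): at t=0.118 of its height the radius interpolates to r₁+(r₂−r₁)t = 7.118, giving a regular 8-gon of that circumradius (area = (8/2)·7.118²·sin(360°/8) = 143.29 mm²); Merging all regions: the regions partially overlap — summed areas 791.29 mm² minus the doubly-counted overlap 22.04 mm² gives 769.25 mm² — area = 769.25 mm². So its area = 769.25 mm². Layer 10 is larger (769.25 vs 648.00 mm²).

layer 10 (z = 3 mm)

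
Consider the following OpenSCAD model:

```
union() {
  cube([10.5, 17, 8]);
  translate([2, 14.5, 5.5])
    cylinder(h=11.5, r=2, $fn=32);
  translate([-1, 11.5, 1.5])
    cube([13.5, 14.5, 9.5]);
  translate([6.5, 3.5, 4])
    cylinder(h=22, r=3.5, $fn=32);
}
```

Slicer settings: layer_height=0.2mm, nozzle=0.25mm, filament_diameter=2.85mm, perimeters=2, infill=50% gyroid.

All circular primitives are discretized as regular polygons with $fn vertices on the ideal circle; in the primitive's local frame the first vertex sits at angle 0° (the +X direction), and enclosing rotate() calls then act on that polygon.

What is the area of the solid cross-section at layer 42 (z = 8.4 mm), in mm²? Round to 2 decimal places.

233.99 mm²

At z = 8.4 mm: the cube is absent (z outside [0, 8]); the cylinder at (2, 14.5): section is a regular 32-gon, circumradius r=2 (area = (32/2)·2.000²·sin(360°/32) = 12.49 mm²); the cube at (-1, 11.5) is present — its section is the full 13.5×14.5 rectangle (area 195.75 mm²); the r=3.5 cylinder at (6.5, 3.5) contributes a regular 32-gon of circumradius 3.5 (area = (32/2)·3.500²·sin(360°/32) = 38.24 mm²); Merging all regions: the regions partially overlap — summed areas 246.47 mm² minus the doubly-counted overlap 12.49 mm² gives 233.99 mm² — area = 233.99 mm². Overall, the cross-section has 2 separate islands. Net area = 233.99 mm².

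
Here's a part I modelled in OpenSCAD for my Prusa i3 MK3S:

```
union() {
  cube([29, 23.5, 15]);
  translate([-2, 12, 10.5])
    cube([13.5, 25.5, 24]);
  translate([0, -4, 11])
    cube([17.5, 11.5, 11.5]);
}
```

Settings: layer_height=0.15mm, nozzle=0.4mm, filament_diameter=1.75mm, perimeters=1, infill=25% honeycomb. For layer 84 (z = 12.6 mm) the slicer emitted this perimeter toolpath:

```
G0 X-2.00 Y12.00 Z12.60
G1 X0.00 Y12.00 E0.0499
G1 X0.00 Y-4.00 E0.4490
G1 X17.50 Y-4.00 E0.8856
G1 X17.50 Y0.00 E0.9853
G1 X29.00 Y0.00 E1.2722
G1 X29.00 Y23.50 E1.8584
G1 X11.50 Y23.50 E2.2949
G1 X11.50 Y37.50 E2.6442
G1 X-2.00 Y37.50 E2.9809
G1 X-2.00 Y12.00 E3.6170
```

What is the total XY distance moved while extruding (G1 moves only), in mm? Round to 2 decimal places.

Sum the Euclidean lengths of each G1 segment: total = 145.00 mm.

145.00 mm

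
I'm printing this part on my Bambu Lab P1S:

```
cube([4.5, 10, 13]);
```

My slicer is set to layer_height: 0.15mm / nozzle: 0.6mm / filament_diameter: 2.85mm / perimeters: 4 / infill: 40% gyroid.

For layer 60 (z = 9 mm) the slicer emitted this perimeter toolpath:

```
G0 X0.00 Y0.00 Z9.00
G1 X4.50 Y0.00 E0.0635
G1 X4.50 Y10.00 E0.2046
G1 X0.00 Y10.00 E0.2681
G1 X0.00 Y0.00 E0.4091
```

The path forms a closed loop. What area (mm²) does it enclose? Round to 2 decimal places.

Apply the shoelace formula to the sequence of (X, Y) vertices; enclosed area = 45.00 mm².

45.00 mm²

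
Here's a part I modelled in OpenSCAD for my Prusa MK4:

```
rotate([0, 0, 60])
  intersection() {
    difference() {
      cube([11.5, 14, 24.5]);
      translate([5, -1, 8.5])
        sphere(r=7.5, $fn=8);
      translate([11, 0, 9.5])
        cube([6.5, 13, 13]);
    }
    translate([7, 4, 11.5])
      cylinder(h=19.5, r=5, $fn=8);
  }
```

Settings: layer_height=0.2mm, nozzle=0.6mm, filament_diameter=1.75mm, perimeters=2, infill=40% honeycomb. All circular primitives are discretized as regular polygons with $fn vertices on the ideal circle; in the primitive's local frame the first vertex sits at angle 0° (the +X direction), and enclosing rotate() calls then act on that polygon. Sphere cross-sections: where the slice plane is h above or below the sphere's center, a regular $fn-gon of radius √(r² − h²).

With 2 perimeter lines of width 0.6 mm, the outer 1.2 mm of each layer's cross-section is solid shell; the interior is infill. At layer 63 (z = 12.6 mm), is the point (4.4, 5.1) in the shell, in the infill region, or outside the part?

outside

At z = 12.6 mm: the 11.5×14 cube contributes its full rectangle; the sphere at (5, -1): section is a regular 8-gon, circumradius = √(r²−h²) = √(7.5²−4.1²) = 6.280; the 6.5×13 cube at (11, 0) contributes its full rectangle; Taking the first minus the rest: starting from the 11.5×14 cube, the r=7.5 sphere at (5, -1) partially overlaps it — only the 42.73 mm² overlap (of its 111.55 mm²) is removed, clipping the outline; the 6.5×13 cube at (11, 0) partially overlaps it — only the 6.50 mm² overlap (of its 84.50 mm²) is removed, clipping the outline — 1 connected region; the cylinder at (7, 4): section is a regular 8-gon, circumradius r=5; Keeping only the common overlap: the r=5 cylinder at (7, 4) partially overlaps that combined region; clipping to the common part keeps 34.00 mm² — 1 connected region; (rotated 60° about Z; rotation is an isometry so areas/perimeters/island counts are preserved). Overall, the cross-section is a single solid region. Undo the 60° rotation: the query point maps to (6.617, -1.261) in the un-rotated model frame. The nearest boundary edge runs (11.00, 1.59)→(10.60, 0.63); distance from the point to it = 4.41 mm. The point is not inside any of the regions above, so it lies outside the cross-section (4.41 mm from the nearest boundary).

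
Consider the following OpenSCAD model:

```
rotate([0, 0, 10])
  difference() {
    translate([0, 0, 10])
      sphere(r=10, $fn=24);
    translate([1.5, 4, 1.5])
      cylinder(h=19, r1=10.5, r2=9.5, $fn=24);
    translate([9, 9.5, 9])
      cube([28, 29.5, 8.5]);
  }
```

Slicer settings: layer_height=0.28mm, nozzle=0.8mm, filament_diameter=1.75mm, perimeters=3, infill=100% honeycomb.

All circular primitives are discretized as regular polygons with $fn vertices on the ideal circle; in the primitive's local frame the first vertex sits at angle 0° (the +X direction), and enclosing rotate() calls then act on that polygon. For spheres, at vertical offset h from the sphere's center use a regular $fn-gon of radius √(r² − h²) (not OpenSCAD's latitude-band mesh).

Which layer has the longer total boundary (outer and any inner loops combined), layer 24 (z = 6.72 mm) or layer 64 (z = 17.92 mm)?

layer 24 (z = 6.72 mm)

Layer 24 (z = 6.72): the r=10 sphere contributes a regular 24-gon of circumradius √(10²−3.28²) = 9.447 (perimeter = 2·24·9.447·sin(180°/24) = 59.19 mm); the cone at (1.5, 4) (r1=10.5→r2=9.5) has section circumradius 10.225 here — a regular 24-gon (perimeter = 2·24·10.225·sin(180°/24) = 64.06 mm); the cube at (9, 9.5) does not reach this height (z outside [9, 17.5]); Taking the first minus the rest: starting from the r=10 sphere, the cone at (1.5, 4) partially overlaps it — only the 216.66 mm² overlap (of its 324.73 mm²) is removed, clipping the outline — boundary = 53.97 mm; (rotated 10° about Z; rotation is an isometry so areas/perimeters/island counts are preserved). So its perimeter = 53.97 mm. Layer 64 (z = 17.92): the r=10 sphere contributes a regular 24-gon of circumradius √(10²−7.92²) = 6.105 (perimeter = 2·24·6.105·sin(180°/24) = 38.25 mm); the cone at (1.5, 4): at t=0.864 of its height the radius interpolates to r₁+(r₂−r₁)t = 9.636, giving a regular 24-gon of that circumradius (perimeter = 2·24·9.636·sin(180°/24) = 60.37 mm); the cube at (9, 9.5) is absent (z outside [9, 17.5]); Subtracting the remaining from the first: starting from the r=10 sphere, the cone at (1.5, 4) partially overlaps it — only the 111.15 mm² overlap (of its 288.37 mm²) is removed, clipping the outline — boundary = 18.35 mm; (whole slice rotated 10° about Z — lengths, areas and connectivity unchanged). So its perimeter = 18.35 mm. Layer 24 is larger (53.97 vs 18.35 mm).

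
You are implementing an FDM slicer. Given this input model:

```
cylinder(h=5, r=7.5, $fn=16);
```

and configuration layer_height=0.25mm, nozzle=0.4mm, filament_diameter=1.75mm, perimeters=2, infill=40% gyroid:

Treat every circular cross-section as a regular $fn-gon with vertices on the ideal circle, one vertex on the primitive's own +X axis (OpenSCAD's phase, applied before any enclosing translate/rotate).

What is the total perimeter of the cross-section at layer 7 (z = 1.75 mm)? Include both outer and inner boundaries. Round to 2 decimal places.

46.82 mm

At z = 1.75 mm: the r=7.5 cylinder gives a regular 16-gon of circumradius 7.5 (constant along its height) (perimeter = 2·16·7.500·sin(180°/16) = 46.82 mm). Overall, the cross-section is a single solid region. Total boundary length (outer) = 46.82 mm.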